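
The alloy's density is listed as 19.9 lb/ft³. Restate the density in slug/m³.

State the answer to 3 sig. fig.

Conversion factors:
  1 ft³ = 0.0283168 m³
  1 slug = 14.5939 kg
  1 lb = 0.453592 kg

19.9 lb/ft³ × 0.453592 kg/lb ÷ 0.0283168 m³/ft³ = 318.768 kg/m³
318.768 kg/m³ ÷ 14.5939 kg/slug = 21.8426 slug/m³

21.8 slug/m³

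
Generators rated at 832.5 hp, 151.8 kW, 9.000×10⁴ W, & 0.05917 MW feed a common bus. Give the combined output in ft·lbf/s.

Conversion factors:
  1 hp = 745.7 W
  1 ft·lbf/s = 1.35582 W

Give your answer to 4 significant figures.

6.799×10⁵ ft·lbf/s

832.5 hp × 745.7 → 620795 W
151.8 kW × 1000 → 151800 W
9.000×10⁴ W (already W)
0.05917 MW × 1000000 → 59170 W
Combined: 620795 + 151800 + 90000 + 59170 = 921765 W
In ft·lbf/s: 921765 / 1.35582 = 679858 ft·lbf/s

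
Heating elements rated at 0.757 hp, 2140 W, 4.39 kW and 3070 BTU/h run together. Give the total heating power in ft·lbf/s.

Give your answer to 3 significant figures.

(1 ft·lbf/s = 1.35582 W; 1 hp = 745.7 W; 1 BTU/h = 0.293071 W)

5900 ft·lbf/s

0.757 hp × 745.7 → 564.495 W
2140 W (already W)
4.39 kW × 1000 → 4390 W
3070 BTU/h × 0.293071 → 899.728 W
Sum: 564.495 + 2140 + 4390 + 899.728 = 7994.22 W
In ft·lbf/s: 7994.22 / 1.35582 = 5896.23 ft·lbf/s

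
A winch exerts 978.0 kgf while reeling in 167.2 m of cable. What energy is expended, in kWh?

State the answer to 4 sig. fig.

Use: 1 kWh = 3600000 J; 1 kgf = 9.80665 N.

0.4454 kWh

978.0 kgf × 9.80665 → 9590.9 N
W = F × d = 9590.9 N × 167.2 m = 1.6036×10⁶ J
1.6036×10⁶ J ÷ (3600000 J/kWh) = 0.445444 kWh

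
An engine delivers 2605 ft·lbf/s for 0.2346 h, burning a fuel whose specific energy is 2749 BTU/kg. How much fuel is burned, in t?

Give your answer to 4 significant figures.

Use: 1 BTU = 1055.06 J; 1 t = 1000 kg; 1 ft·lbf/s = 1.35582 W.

0.001028 t

2605 ft·lbf/s → 3531.91 W
0.2346 h → 844.56 s
E = P × t = 3531.91 × 844.56 = 2.98291×10⁶ J
2749 BTU/kg → 2.90036×10⁶ J/kg
m = E / e_s = 2.98291×10⁶ / 2.90036×10⁶ = 1.02846 kg
In t: 1.02846 / 1000 = 0.00102846 t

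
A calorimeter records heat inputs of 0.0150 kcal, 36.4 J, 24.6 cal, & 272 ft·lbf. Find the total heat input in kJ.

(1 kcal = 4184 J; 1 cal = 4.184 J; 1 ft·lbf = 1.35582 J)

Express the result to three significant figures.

0.571 kJ

0.0150 kcal × 4184 = 62.76 J
36.4 J (already J)
24.6 cal × 4.184 = 102.926 J
272 ft·lbf × 1.35582 = 368.783 J
Sum: 62.76 + 36.4 + 102.926 + 368.783 = 570.869 J
In kJ: 570.869 / 1000 = 0.570869 kJ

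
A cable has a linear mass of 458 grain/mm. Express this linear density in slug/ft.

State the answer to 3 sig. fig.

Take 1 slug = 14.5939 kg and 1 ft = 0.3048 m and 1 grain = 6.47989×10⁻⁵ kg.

458 grain/mm × 6.47989×10⁻⁵ kg/grain ÷ 0.001 m/mm = 29.6779 kg/m
29.6779 kg/m ÷ 14.5939 kg/slug × 0.3048 m/ft = 0.619836 slug/ft

0.620 slug/ft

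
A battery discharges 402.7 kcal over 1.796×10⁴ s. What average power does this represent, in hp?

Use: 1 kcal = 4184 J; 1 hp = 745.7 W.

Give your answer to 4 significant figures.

0.1258 hp

402.7 kcal × 4184 → 1.6849×10⁶ J
P = E / t = 1.6849×10⁶ J / 17960 s = 93.814 W
93.814 W ÷ (745.7 W/hp) = 0.125807 hp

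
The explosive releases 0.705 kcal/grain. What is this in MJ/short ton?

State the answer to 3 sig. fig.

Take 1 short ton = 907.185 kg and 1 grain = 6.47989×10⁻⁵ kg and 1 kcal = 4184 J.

0.705 kcal/grain × 4184 J/kcal ÷ 6.47989×10⁻⁵ kg/grain = 4.55211×10⁷ J/kg
4.55211×10⁷ J/kg ÷ 1000000 J/MJ × 907.185 kg/short ton = 41296.1 MJ/short ton

4.13×10⁴ MJ/short ton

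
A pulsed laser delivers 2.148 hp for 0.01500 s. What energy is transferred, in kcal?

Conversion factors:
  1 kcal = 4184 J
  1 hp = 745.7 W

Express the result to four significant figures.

0.005742 kcal

2.148 hp × 745.7 = 1601.76 W
E = P × t = 1601.76 W × 0.015 s = 24.0264 J
24.0264 J ÷ (4184 J/kcal) = 0.00574245 kcal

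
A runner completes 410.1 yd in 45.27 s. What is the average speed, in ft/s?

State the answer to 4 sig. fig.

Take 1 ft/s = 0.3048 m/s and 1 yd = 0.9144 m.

410.1 yd × 0.9144 → 374.995 m
v = d / t = 374.995 m / 45.27 s = 8.28352 m/s
8.28352 m/s ÷ (0.3048 m/s/ft/s) = 27.1769 ft/s

27.18 ft/s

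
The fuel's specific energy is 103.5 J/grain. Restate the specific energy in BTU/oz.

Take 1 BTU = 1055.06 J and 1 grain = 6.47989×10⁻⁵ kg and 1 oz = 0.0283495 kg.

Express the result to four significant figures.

103.5 J/grain ÷ 6.47989×10⁻⁵ kg/grain = 1.59725×10⁶ J/kg
1.59725×10⁶ J/kg ÷ 1055.06 J/BTU × 0.0283495 kg/oz = 42.9182 BTU/oz

42.92 BTU/oz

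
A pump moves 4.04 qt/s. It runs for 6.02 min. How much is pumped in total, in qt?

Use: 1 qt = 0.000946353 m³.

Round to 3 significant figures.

4.04 qt/s → 0.00382327 m³/s
6.02 min → 361.2 s
V = Q × t = 0.00382327 × 361.2 = 1.38097 m³
In qt: 1.38097 / 0.000946353 = 1459.25 qt

1460 qt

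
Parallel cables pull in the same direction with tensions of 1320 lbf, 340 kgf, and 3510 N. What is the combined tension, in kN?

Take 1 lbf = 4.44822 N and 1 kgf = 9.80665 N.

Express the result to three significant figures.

1320 lbf × 4.44822 = 5871.65 N
340 kgf × 9.80665 = 3334.26 N
3510 N (already N)
Sum: 5871.65 + 3334.26 + 3510 = 12715.9 N
In kN: 12715.9 / 1000 = 12.7159 kN

12.7 kN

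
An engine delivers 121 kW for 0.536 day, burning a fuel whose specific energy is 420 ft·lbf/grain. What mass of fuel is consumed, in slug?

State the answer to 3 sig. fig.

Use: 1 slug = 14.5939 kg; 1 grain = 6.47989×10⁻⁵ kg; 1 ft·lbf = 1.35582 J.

121 kW → 121000 W
0.536 day → 46310.4 s
E = P × t = 121000 × 46310.4 = 5.60356×10⁹ J
420 ft·lbf/grain → 8.78787×10⁶ J/kg
m = E / e_s = 5.60356×10⁹ / 8.78787×10⁶ = 637.647 kg
In slug: 637.647 / 14.5939 = 43.6927 slug

43.7 slug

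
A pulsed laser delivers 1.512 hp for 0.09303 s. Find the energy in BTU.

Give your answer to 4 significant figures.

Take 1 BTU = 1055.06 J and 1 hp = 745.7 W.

0.09942 BTU

1.512 hp × 745.7 → 1127.5 W
E = P × t = 1127.5 W × 0.09303 s = 104.891 J
104.891 J ÷ (1055.06 J/BTU) = 0.0994171 BTU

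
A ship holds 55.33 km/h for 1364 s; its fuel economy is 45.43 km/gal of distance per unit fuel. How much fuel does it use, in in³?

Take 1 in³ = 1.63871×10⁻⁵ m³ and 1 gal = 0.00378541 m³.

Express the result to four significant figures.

55.33 km/h → 15.3694 m/s
d = v × t = 15.3694 × 1364 = 20963.9 m
45.43 km/gal → 1.20013×10⁷ m/m³
V = d / (distance per unit fuel) = 20963.9 / 1.20013×10⁷ = 0.0017468 m³
In in³: 0.0017468 / 1.63871×10⁻⁵ = 106.596 in³

106.6 in³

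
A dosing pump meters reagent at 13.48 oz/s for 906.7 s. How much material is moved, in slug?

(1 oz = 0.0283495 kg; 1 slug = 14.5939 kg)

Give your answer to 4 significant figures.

23.74 slug

13.48 oz/s → 0.382151 kg/s
m = ṁ × t = 0.382151 × 906.7 = 346.496 kg
In slug: 346.496 / 14.5939 = 23.7425 slug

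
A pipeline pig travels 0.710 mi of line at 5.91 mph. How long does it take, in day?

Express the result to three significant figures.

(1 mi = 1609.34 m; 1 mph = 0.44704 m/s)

0.710 mi × 1609.34 → 1142.63 m
5.91 mph × 0.44704 → 2.64201 m/s
t = d / v = 1142.63 m / 2.64201 m/s = 432.485 s
432.485 s ÷ (86400 s/day) = 0.00500561 day

0.00501 day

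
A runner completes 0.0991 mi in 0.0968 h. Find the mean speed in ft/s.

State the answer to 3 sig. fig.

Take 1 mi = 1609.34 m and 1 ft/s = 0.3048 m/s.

1.50 ft/s

0.0991 mi × 1609.34 = 159.486 m
0.0968 h × 3600 = 348.48 s
v = d / t = 159.486 m / 348.48 s = 0.457662 m/s
0.457662 m/s ÷ (0.3048 m/s/ft/s) = 1.50152 ft/s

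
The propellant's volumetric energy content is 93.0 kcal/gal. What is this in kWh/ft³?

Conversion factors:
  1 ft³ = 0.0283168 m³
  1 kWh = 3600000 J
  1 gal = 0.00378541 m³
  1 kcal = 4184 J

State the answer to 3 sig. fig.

0.809 kWh/ft³

93.0 kcal/gal × 4184 J/kcal ÷ 0.00378541 m³/gal = 1.02793×10⁸ J/m³
1.02793×10⁸ J/m³ ÷ 3600000 J/kWh × 0.0283168 m³/ft³ = 0.808547 kWh/ft³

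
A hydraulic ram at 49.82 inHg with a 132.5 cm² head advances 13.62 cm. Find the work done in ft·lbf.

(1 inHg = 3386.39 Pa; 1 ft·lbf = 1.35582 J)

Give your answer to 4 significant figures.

49.82 inHg → 168710 Pa
132.5 cm² → 0.01325 m²
F = P × A = 168710 × 0.01325 = 2235.41 N
13.62 cm → 0.1362 m
W = F × d = 2235.41 × 0.1362 = 304.463 J
In ft·lbf: 304.463 / 1.35582 = 224.56 ft·lbf

224.6 ft·lbf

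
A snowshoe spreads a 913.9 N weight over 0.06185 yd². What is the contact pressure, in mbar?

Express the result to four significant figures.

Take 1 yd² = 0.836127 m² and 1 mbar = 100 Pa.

0.06185 yd² × 0.836127 = 0.0517145 m²
P = F / A = 913.9 N / 0.0517145 m² = 17672 Pa
17672 Pa ÷ (100 Pa/mbar) = 176.72 mbar

176.7 mbar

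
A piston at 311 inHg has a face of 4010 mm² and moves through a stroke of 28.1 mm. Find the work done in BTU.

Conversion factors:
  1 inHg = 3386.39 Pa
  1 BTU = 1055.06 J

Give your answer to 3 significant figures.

0.112 BTU

311 inHg → 1.05317×10⁶ Pa
4010 mm² → 0.00401 m²
F = P × A = 1.05317×10⁶ × 0.00401 = 4223.21 N
28.1 mm → 0.0281 m
W = F × d = 4223.21 × 0.0281 = 118.672 J
In BTU: 118.672 / 1055.06 = 0.112479 BTU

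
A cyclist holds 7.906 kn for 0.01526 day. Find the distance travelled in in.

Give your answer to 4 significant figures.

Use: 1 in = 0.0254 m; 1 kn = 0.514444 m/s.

2.111×10⁵ in

7.906 kn × 0.514444 → 4.06719 m/s
0.01526 day × 86400 → 1318.46 s
d = v × t = 4.06719 m/s × 1318.46 s = 5362.43 m
5362.43 m ÷ (0.0254 m/in) = 211119 in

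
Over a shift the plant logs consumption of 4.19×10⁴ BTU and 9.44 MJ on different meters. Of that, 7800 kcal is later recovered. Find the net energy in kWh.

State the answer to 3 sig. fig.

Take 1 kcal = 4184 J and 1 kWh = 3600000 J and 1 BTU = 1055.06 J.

5.84 kWh

4.19×10⁴ BTU × 1055.06 → 4.4207×10⁷ J
9.44 MJ × 1000000 → 9.44×10⁶ J
7800 kcal × 4184 → 3.26352×10⁷ J
Result: 4.4207×10⁷ + 9.44×10⁶ − 3.26352×10⁷ = 2.10118×10⁷ J
In kWh: 2.10118×10⁷ / 3600000 = 5.83661 kWh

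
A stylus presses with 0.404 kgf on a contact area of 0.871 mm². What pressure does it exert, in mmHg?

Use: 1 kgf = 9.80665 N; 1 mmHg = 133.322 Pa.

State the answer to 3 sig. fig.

3.41×10⁴ mmHg

0.404 kgf × 9.80665 = 3.96189 N
0.871 mm² × 10⁻⁶ = 8.71×10⁻⁷ m²
P = F / A = 3.96189 N / 8.71×10⁻⁷ m² = 4.54867×10⁶ Pa
4.54867×10⁶ Pa ÷ (133.322 Pa/mmHg) = 34117.9 mmHg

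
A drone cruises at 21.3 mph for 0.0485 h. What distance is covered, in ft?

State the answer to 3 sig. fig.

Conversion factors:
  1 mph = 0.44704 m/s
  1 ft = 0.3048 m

21.3 mph × 0.44704 = 9.52195 m/s
0.0485 h × 3600 = 174.6 s
d = v × t = 9.52195 m/s × 174.6 s = 1662.53 m
1662.53 m ÷ (0.3048 m/ft) = 5454.49 ft

5450 ft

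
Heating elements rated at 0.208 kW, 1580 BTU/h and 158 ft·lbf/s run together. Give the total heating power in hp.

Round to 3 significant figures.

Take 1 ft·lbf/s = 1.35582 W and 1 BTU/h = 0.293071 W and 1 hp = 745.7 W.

0.208 kW × 1000 = 208 W
1580 BTU/h × 0.293071 = 463.052 W
158 ft·lbf/s × 1.35582 = 214.22 W
Combined: 208 + 463.052 + 214.22 = 885.272 W
In hp: 885.272 / 745.7 = 1.18717 hp

1.19 hp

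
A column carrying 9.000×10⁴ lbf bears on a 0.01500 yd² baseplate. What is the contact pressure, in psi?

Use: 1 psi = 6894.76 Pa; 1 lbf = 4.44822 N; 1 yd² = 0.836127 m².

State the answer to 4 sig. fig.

4630 psi

9.000×10⁴ lbf × 4.44822 → 400340 N
0.01500 yd² × 0.836127 → 0.0125419 m²
P = F / A = 400340 N / 0.0125419 m² = 3.19202×10⁷ Pa
3.19202×10⁷ Pa ÷ (6894.76 Pa/psi) = 4629.63 psi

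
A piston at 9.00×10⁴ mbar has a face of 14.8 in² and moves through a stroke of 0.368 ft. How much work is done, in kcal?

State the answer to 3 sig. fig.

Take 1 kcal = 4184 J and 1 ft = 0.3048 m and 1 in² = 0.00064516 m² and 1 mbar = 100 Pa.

2.30 kcal

9.00×10⁴ mbar → 9×10⁶ Pa
14.8 in² → 0.00954837 m²
F = P × A = 9×10⁶ × 0.00954837 = 85935.3 N
0.368 ft → 0.112166 m
W = F × d = 85935.3 × 0.112166 = 9639.02 J
In kcal: 9639.02 / 4184 = 2.30378 kcal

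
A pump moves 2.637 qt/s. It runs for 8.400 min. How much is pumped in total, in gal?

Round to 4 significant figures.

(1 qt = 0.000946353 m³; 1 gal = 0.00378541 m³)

332.3 gal

2.637 qt/s → 0.00249553 m³/s
8.400 min → 504 s
V = Q × t = 0.00249553 × 504 = 1.25775 m³
In gal: 1.25775 / 0.00378541 = 332.263 gal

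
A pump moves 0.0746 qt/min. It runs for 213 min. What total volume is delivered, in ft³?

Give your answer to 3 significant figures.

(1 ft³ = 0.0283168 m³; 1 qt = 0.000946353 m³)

0.0746 qt/min → 1.17663×10⁻⁶ m³/s
213 min → 12780 s
V = Q × t = 1.17663×10⁻⁶ × 12780 = 0.0150373 m³
In ft³: 0.0150373 / 0.0283168 = 0.531038 ft³

0.531 ft³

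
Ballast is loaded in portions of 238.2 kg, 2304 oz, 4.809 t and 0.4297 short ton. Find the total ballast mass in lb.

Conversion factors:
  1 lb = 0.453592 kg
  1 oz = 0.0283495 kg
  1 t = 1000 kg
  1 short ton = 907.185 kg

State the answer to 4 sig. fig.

1.213×10⁴ lb

238.2 kg (already kg)
2304 oz × 0.0283495 = 65.3172 kg
4.809 t × 1000 = 4809 kg
0.4297 short ton × 907.185 = 389.817 kg
Combined: 238.2 + 65.3172 + 4809 + 389.817 = 5502.33 kg
In lb: 5502.33 / 0.453592 = 12130.6 lb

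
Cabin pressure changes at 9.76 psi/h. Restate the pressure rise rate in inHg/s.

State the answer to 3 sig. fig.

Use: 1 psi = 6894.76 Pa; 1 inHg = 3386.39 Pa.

9.76 psi/h × 6894.76 Pa/psi ÷ 3600 s/h = 18.6925 Pa/s
18.6925 Pa/s ÷ 3386.39 Pa/inHg = 0.00551989 inHg/s

0.00552 inHg/s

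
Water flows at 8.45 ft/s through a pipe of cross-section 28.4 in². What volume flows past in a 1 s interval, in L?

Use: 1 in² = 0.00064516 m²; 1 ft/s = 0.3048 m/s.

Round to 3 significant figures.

8.45 ft/s × 0.3048 → 2.57556 m/s
28.4 in² × 0.00064516 → 0.0183225 m²
V = v × A × t = 2.57556 m/s × 0.0183225 m² × 1 s = 0.0471907 m³
0.0471907 m³ ÷ (0.001 m³/L) = 47.1907 L

47.2 L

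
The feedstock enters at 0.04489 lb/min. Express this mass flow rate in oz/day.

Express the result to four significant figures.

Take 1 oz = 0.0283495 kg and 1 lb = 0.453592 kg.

1034 oz/day

0.04489 lb/min × 0.453592 kg/lb ÷ 60 s/min = 3.39362×10⁻⁴ kg/s
3.39362×10⁻⁴ kg/s ÷ 0.0283495 kg/oz × 86400 s/day = 1034.26 oz/day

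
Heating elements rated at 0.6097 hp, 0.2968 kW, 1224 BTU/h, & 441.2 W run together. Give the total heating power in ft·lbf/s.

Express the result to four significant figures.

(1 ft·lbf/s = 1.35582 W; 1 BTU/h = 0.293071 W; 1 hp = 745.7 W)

0.6097 hp × 745.7 → 454.653 W
0.2968 kW × 1000 → 296.8 W
1224 BTU/h × 0.293071 → 358.719 W
441.2 W (already W)
Total: 454.653 + 296.8 + 358.719 + 441.2 = 1551.37 W
In ft·lbf/s: 1551.37 / 1.35582 = 1144.23 ft·lbf/s

1144 ft·lbf/s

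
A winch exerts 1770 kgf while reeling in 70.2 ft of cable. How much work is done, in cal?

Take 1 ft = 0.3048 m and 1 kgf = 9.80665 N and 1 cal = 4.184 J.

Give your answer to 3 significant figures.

8.88×10⁴ cal

1770 kgf × 9.80665 → 17357.8 N
70.2 ft × 0.3048 → 21.397 m
W = F × d = 17357.8 N × 21.397 m = 371405 J
371405 J ÷ (4.184 J/cal) = 88767.9 cal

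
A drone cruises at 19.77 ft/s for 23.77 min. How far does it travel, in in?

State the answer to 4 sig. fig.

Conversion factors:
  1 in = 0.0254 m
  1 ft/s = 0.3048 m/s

19.77 ft/s × 0.3048 → 6.0259 m/s
23.77 min × 60 → 1426.2 s
d = v × t = 6.0259 m/s × 1426.2 s = 8594.14 m
8594.14 m ÷ (0.0254 m/in) = 338352 in

3.384×10⁵ in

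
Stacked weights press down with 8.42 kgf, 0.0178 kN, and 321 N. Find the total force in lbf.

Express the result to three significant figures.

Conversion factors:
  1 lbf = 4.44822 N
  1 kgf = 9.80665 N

94.7 lbf

8.42 kgf × 9.80665 → 82.572 N
0.0178 kN × 1000 → 17.8 N
321 N (already N)
Total: 82.572 + 17.8 + 321 = 421.372 N
In lbf: 421.372 / 4.44822 = 94.7282 lbf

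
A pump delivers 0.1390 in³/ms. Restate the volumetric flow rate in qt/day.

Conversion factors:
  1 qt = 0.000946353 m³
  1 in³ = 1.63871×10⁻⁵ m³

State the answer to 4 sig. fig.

2.080×10⁵ qt/day

0.1390 in³/ms × 1.63871×10⁻⁵ m³/in³ ÷ 0.001 s/ms = 0.00227781 m³/s
0.00227781 m³/s ÷ 0.000946353 m³/qt × 86400 s/day = 207959 qt/day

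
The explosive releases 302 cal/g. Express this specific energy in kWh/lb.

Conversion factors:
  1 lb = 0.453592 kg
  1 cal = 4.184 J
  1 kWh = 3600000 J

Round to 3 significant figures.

0.159 kWh/lb

302 cal/g × 4.184 J/cal ÷ 0.001 kg/g = 1.26357×10⁶ J/kg
1.26357×10⁶ J/kg ÷ 3600000 J/kWh × 0.453592 kg/lb = 0.159207 kWh/lb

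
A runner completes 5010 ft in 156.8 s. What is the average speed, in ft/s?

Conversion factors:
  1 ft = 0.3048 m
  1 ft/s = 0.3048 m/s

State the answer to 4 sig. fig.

31.95 ft/s

5010 ft × 0.3048 = 1527.05 m
v = d / t = 1527.05 m / 156.8 s = 9.73884 m/s
9.73884 m/s ÷ (0.3048 m/s/ft/s) = 31.9516 ft/s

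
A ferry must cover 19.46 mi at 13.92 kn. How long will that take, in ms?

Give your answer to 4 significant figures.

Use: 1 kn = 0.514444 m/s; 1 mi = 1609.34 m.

4.373×10⁶ ms

19.46 mi × 1609.34 = 31317.8 m
13.92 kn × 0.514444 = 7.16106 m/s
t = d / v = 31317.8 m / 7.16106 m/s = 4373.35 s
4373.35 s ÷ (0.001 s/ms) = 4.37335×10⁶ ms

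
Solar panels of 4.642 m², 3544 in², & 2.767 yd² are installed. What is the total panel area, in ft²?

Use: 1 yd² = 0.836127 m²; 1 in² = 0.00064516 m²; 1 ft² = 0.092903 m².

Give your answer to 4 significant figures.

99.48 ft²

4.642 m² (already m²)
3544 in² × 0.00064516 = 2.28645 m²
2.767 yd² × 0.836127 = 2.31356 m²
Sum: 4.642 + 2.28645 + 2.31356 = 9.24201 m²
In ft²: 9.24201 / 0.092903 = 99.4802 ft²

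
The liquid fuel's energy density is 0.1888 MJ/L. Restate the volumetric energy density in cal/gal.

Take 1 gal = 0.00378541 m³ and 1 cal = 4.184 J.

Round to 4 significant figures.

1.708×10⁵ cal/gal

0.1888 MJ/L × 1000000 J/MJ ÷ 0.001 m³/L = 1.888×10⁸ J/m³
1.888×10⁸ J/m³ ÷ 4.184 J/cal × 0.00378541 m³/gal = 170814 cal/gal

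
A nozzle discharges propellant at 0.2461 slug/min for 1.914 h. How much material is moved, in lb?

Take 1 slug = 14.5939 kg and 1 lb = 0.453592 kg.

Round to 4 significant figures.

0.2461 slug/min → 0.0598593 kg/s
1.914 h → 6890.4 s
m = ṁ × t = 0.0598593 × 6890.4 = 412.455 kg
In lb: 412.455 / 0.453592 = 909.308 lb

909.3 lb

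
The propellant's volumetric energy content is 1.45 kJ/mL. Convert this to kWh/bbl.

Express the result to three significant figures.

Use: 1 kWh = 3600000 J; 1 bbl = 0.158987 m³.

1.45 kJ/mL × 1000 J/kJ ÷ 10⁻⁶ m³/mL = 1.45×10⁹ J/m³
1.45×10⁹ J/m³ ÷ 3600000 J/kWh × 0.158987 m³/bbl = 64.0364 kWh/bbl

64.0 kWh/bbl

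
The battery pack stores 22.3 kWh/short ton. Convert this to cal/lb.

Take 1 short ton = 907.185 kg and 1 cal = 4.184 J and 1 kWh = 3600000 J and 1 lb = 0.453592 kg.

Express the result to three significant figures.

22.3 kWh/short ton × 3600000 J/kWh ÷ 907.185 kg/short ton = 88493.5 J/kg
88493.5 J/kg ÷ 4.184 J/cal × 0.453592 kg/lb = 9593.68 cal/lb

9590 cal/lb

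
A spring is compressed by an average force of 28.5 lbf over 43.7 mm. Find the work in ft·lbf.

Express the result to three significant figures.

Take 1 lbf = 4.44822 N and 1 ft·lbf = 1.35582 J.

28.5 lbf × 4.44822 → 126.774 N
43.7 mm × 0.001 → 0.0437 m
W = F × d = 126.774 N × 0.0437 m = 5.54002 J
5.54002 J ÷ (1.35582 J/ft·lbf) = 4.0861 ft·lbf

4.09 ft·lbf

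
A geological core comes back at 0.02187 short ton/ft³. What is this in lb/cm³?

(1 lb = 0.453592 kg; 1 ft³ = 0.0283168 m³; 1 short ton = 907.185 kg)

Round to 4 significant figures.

0.02187 short ton/ft³ × 907.185 kg/short ton ÷ 0.0283168 m³/ft³ = 700.649 kg/m³
700.649 kg/m³ ÷ 0.453592 kg/lb × 10⁻⁶ m³/cm³ = 0.00154467 lb/cm³

0.001545 lb/cm³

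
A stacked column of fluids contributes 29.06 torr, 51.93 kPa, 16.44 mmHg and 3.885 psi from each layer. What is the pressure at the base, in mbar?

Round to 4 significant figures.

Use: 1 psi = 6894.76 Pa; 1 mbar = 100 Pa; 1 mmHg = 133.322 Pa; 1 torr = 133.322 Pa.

847.8 mbar

29.06 torr × 133.322 = 3874.34 Pa
51.93 kPa × 1000 = 51930 Pa
16.44 mmHg × 133.322 = 2191.81 Pa
3.885 psi × 6894.76 = 26786.1 Pa
Sum: 3874.34 + 51930 + 2191.81 + 26786.1 = 84782.2 Pa
In mbar: 84782.2 / 100 = 847.822 mbar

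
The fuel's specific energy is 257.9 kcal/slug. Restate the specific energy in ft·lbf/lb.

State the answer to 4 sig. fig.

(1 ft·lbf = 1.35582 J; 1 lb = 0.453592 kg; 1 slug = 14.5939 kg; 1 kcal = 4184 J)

257.9 kcal/slug × 4184 J/kcal ÷ 14.5939 kg/slug = 73938.7 J/kg
73938.7 J/kg ÷ 1.35582 J/ft·lbf × 0.453592 kg/lb = 24736.3 ft·lbf/lb

2.474×10⁴ ft·lbf/lb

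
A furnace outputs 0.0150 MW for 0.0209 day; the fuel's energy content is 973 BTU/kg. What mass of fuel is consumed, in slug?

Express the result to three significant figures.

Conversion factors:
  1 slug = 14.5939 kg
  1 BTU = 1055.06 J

0.0150 MW → 15000 W
0.0209 day → 1805.76 s
E = P × t = 15000 × 1805.76 = 2.70864×10⁷ J
973 BTU/kg → 1.02657×10⁶ J/kg
m = E / e_s = 2.70864×10⁷ / 1.02657×10⁶ = 26.3853 kg
In slug: 26.3853 / 14.5939 = 1.80797 slug

1.81 slug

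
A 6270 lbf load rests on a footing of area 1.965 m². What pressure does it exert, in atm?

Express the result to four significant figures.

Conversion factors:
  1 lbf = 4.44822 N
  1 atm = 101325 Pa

0.1401 atm

6270 lbf × 4.44822 → 27890.3 N
P = F / A = 27890.3 N / 1.965 m² = 14193.5 Pa
14193.5 Pa ÷ (101325 Pa/atm) = 0.140079 atm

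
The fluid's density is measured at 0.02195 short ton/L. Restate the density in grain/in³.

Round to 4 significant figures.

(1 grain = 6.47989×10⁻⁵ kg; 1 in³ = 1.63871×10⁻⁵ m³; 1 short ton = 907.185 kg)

5036 grain/in³

0.02195 short ton/L × 907.185 kg/short ton ÷ 0.001 m³/L = 19912.7 kg/m³
19912.7 kg/m³ ÷ 6.47989×10⁻⁵ kg/grain × 1.63871×10⁻⁵ m³/in³ = 5035.76 grain/in³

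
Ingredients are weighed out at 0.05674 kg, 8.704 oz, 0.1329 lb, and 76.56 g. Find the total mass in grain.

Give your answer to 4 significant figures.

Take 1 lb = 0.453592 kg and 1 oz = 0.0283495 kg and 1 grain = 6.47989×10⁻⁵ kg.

0.05674 kg (already kg)
8.704 oz × 0.0283495 = 0.246754 kg
0.1329 lb × 0.453592 = 0.0602824 kg
76.56 g × 0.001 = 0.07656 kg
Combined: 0.05674 + 0.246754 + 0.0602824 + 0.07656 = 0.440336 kg
In grain: 0.440336 / 6.47989×10⁻⁵ = 6795.42 grain

6795 grain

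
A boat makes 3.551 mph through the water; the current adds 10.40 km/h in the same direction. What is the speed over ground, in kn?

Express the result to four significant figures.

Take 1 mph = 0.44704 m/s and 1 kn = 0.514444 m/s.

8.701 kn

3.551 mph × 0.44704 → 1.58744 m/s
10.40 km/h × (1/3.6) → 2.88889 m/s
Combined: 1.58744 + 2.88889 = 4.47633 m/s
In kn: 4.47633 / 0.514444 = 8.7013 kn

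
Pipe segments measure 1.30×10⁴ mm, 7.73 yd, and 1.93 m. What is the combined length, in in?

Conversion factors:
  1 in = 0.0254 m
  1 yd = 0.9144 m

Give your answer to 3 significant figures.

1.30×10⁴ mm × 0.001 = 13 m
7.73 yd × 0.9144 = 7.06831 m
1.93 m (already m)
Sum: 13 + 7.06831 + 1.93 = 21.9983 m
In in: 21.9983 / 0.0254 = 866.075 in

866 in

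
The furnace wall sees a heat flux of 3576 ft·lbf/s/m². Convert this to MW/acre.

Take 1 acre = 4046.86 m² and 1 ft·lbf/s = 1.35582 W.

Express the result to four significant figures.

3576 ft·lbf/s/m² × 1.35582 W/ft·lbf/s = 4848.41 W/m²
4848.41 W/m² ÷ 1000000 W/MW × 4046.86 m²/acre = 19.6208 MW/acre

19.62 MW/acre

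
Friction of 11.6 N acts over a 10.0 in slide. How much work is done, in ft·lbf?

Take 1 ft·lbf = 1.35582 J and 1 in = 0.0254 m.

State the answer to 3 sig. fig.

10.0 in × 0.0254 → 0.254 m
W = F × d = 11.6 N × 0.254 m = 2.9464 J
2.9464 J ÷ (1.35582 J/ft·lbf) = 2.17315 ft·lbf

2.17 ft·lbf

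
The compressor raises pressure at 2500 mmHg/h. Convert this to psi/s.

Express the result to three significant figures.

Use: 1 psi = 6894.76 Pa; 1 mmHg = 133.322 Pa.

2500 mmHg/h × 133.322 Pa/mmHg ÷ 3600 s/h = 92.5847 Pa/s
92.5847 Pa/s ÷ 6894.76 Pa/psi = 0.0134283 psi/s

0.0134 psi/s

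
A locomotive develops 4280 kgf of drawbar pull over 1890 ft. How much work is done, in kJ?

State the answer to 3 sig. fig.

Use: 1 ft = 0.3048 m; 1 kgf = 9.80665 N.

2.42×10⁴ kJ

4280 kgf × 9.80665 → 41972.5 N
1890 ft × 0.3048 → 576.072 m
W = F × d = 41972.5 N × 576.072 m = 2.41792×10⁷ J
2.41792×10⁷ J ÷ (1000 J/kJ) = 24179.2 kJ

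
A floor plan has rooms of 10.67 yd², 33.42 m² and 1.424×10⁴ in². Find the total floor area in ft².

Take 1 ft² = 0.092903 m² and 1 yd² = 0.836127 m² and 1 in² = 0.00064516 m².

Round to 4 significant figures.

554.6 ft²

10.67 yd² × 0.836127 → 8.92148 m²
33.42 m² (already m²)
1.424×10⁴ in² × 0.00064516 → 9.18708 m²
Total: 8.92148 + 33.42 + 9.18708 = 51.5286 m²
In ft²: 51.5286 / 0.092903 = 554.649 ft²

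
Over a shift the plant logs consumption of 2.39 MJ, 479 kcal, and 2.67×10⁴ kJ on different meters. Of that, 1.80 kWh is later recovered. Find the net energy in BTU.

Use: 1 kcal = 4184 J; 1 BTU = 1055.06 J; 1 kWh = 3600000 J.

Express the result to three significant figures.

2.33×10⁴ BTU

2.39 MJ × 1000000 = 2.39×10⁶ J
479 kcal × 4184 = 2.00414×10⁶ J
2.67×10⁴ kJ × 1000 = 2.67×10⁷ J
1.80 kWh × 3600000 = 6.48×10⁶ J
Result: 2.39×10⁶ + 2.00414×10⁶ + 2.67×10⁷ − 6.48×10⁶ = 2.46141×10⁷ J
In BTU: 2.46141×10⁷ / 1055.06 = 23329.6 BTU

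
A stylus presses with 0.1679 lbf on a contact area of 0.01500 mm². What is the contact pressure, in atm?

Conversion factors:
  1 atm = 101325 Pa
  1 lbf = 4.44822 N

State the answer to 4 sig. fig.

0.1679 lbf × 4.44822 → 0.746856 N
0.01500 mm² × 10⁻⁶ → 1.5×10⁻⁸ m²
P = F / A = 0.746856 N / 1.5×10⁻⁸ m² = 4.97904×10⁷ Pa
4.97904×10⁷ Pa ÷ (101325 Pa/atm) = 491.393 atm

491.4 atm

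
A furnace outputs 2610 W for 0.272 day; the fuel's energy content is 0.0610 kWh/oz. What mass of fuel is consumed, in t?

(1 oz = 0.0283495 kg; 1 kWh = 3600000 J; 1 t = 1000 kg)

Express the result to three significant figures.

0.00792 t

0.272 day → 23500.8 s
E = P × t = 2610 × 23500.8 = 6.13371×10⁷ J
0.0610 kWh/oz → 7.74617×10⁶ J/kg
m = E / e_s = 6.13371×10⁷ / 7.74617×10⁶ = 7.91838 kg
In t: 7.91838 / 1000 = 0.00791838 t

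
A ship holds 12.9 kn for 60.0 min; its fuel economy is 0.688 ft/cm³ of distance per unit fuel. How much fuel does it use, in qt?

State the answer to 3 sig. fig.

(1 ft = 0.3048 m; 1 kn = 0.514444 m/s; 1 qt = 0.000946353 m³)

12.9 kn → 6.63633 m/s
60.0 min → 3600 s
d = v × t = 6.63633 × 3600 = 23890.8 m
0.688 ft/cm³ → 209702 m/m³
V = d / (distance per unit fuel) = 23890.8 / 209702 = 0.113927 m³
In qt: 0.113927 / 0.000946353 = 120.385 qt

120 qt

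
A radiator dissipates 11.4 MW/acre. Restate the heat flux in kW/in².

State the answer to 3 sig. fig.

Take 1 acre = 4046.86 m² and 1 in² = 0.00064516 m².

11.4 MW/acre × 1000000 W/MW ÷ 4046.86 m²/acre = 2817 W/m²
2817 W/m² ÷ 1000 W/kW × 0.00064516 m²/in² = 0.00181742 kW/in²

0.00182 kW/in²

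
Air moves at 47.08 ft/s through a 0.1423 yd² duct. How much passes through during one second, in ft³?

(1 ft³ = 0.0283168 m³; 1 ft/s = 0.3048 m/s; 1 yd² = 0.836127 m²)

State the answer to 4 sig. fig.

60.30 ft³

47.08 ft/s × 0.3048 → 14.35 m/s
0.1423 yd² × 0.836127 → 0.118981 m²
V = v × A × t = 14.35 m/s × 0.118981 m² × 1 s = 1.70738 m³
1.70738 m³ ÷ (0.0283168 m³/ft³) = 60.2957 ft³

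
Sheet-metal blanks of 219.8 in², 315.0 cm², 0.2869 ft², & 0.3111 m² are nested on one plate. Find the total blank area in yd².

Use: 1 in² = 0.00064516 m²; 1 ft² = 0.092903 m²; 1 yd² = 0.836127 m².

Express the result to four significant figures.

0.6112 yd²

219.8 in² × 0.00064516 → 0.141806 m²
315.0 cm² × 0.0001 → 0.0315 m²
0.2869 ft² × 0.092903 → 0.0266539 m²
0.3111 m² (already m²)
Total: 0.141806 + 0.0315 + 0.0266539 + 0.3111 = 0.51106 m²
In yd²: 0.51106 / 0.836127 = 0.611223 yd²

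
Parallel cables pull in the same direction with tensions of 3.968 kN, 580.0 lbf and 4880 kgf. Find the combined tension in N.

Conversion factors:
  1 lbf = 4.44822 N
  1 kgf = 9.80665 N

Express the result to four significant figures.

3.968 kN × 1000 → 3968 N
580.0 lbf × 4.44822 → 2579.97 N
4880 kgf × 9.80665 → 47856.5 N
Total: 3968 + 2579.97 + 47856.5 = 54404.5 N

5.440×10⁴ N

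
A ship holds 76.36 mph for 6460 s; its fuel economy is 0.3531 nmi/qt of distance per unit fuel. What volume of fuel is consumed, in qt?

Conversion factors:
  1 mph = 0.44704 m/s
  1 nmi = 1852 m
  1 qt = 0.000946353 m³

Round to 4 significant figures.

76.36 mph → 34.136 m/s
d = v × t = 34.136 × 6460 = 220519 m
0.3531 nmi/qt → 691012 m/m³
V = d / (distance per unit fuel) = 220519 / 691012 = 0.319125 m³
In qt: 0.319125 / 0.000946353 = 337.216 qt

337.2 qt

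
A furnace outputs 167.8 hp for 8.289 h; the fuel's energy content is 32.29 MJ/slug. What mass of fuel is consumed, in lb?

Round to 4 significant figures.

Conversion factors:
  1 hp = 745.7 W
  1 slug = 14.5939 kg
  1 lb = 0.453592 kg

167.8 hp → 125128 W
8.289 h → 29840.4 s
E = P × t = 125128 × 29840.4 = 3.73387×10⁹ J
32.29 MJ/slug → 2.21257×10⁶ J/kg
m = E / e_s = 3.73387×10⁹ / 2.21257×10⁶ = 1687.57 kg
In lb: 1687.57 / 0.453592 = 3720.46 lb

3720 lb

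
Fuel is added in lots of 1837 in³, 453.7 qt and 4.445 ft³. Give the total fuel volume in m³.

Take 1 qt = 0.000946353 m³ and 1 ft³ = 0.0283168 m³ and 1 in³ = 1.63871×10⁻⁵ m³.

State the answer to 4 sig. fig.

1837 in³ × 1.63871×10⁻⁵ = 0.0301031 m³
453.7 qt × 0.000946353 = 0.42936 m³
4.445 ft³ × 0.0283168 = 0.125868 m³
Total: 0.0301031 + 0.42936 + 0.125868 = 0.585331 m³

0.5853 m³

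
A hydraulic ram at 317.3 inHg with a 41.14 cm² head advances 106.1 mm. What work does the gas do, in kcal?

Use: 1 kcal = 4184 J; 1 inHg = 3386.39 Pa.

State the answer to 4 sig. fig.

0.1121 kcal

317.3 inHg → 1.0745×10⁶ Pa
41.14 cm² → 0.004114 m²
F = P × A = 1.0745×10⁶ × 0.004114 = 4420.49 N
106.1 mm → 0.1061 m
W = F × d = 4420.49 × 0.1061 = 469.014 J
In kcal: 469.014 / 4184 = 0.112097 kcal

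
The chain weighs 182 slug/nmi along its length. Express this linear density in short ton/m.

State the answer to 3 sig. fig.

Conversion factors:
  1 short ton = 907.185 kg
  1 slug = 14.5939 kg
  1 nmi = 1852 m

182 slug/nmi × 14.5939 kg/slug ÷ 1852 m/nmi = 1.43417 kg/m
1.43417 kg/m ÷ 907.185 kg/short ton = 0.0015809 short ton/m

0.00158 short ton/m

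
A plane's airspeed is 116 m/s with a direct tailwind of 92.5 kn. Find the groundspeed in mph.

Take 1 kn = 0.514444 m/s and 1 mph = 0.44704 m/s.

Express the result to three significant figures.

116 m/s (already m/s)
92.5 kn × 0.514444 → 47.5861 m/s
Sum: 116 + 47.5861 = 163.586 m/s
In mph: 163.586 / 0.44704 = 365.931 mph

366 mph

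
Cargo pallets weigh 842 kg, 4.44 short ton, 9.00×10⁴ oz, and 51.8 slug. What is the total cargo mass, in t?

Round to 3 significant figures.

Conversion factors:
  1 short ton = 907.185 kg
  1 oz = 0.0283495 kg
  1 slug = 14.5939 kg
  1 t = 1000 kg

842 kg (already kg)
4.44 short ton × 907.185 → 4027.9 kg
9.00×10⁴ oz × 0.0283495 → 2551.46 kg
51.8 slug × 14.5939 → 755.964 kg
Sum: 842 + 4027.9 + 2551.46 + 755.964 = 8177.32 kg
In t: 8177.32 / 1000 = 8.17732 t

8.18 t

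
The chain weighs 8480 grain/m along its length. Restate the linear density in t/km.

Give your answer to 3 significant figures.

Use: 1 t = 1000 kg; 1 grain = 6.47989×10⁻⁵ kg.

0.549 t/km

8480 grain/m × 6.47989×10⁻⁵ kg/grain = 0.549495 kg/m
0.549495 kg/m ÷ 1000 kg/t × 1000 m/km = 0.549495 t/km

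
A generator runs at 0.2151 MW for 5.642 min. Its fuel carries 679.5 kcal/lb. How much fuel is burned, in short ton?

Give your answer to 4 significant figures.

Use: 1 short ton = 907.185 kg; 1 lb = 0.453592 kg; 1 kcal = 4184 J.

0.2151 MW → 215100 W
5.642 min → 338.52 s
E = P × t = 215100 × 338.52 = 7.28157×10⁷ J
679.5 kcal/lb → 6.26781×10⁶ J/kg
m = E / e_s = 7.28157×10⁷ / 6.26781×10⁶ = 11.6174 kg
In short ton: 11.6174 / 907.185 = 0.012806 short ton

0.01281 short ton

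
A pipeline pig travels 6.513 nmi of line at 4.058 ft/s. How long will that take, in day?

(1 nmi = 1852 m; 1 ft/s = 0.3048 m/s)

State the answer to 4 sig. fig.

6.513 nmi × 1852 → 12062.1 m
4.058 ft/s × 0.3048 → 1.23688 m/s
t = d / v = 12062.1 m / 1.23688 m/s = 9752.04 s
9752.04 s ÷ (86400 s/day) = 0.112871 day

0.1129 day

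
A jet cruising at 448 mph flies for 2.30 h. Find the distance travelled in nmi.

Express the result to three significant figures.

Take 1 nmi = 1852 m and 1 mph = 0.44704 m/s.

448 mph × 0.44704 → 200.274 m/s
2.30 h × 3600 → 8280 s
d = v × t = 200.274 m/s × 8280 s = 1.65827×10⁶ m
1.65827×10⁶ m ÷ (1852 m/nmi) = 895.394 nmi

895 nmi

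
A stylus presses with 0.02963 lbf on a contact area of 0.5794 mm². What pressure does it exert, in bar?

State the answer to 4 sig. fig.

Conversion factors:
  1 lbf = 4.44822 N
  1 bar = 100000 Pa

0.02963 lbf × 4.44822 → 0.131801 N
0.5794 mm² × 10⁻⁶ → 5.794×10⁻⁷ m²
P = F / A = 0.131801 N / 5.794×10⁻⁷ m² = 227478 Pa
227478 Pa ÷ (100000 Pa/bar) = 2.27478 bar

2.275 bar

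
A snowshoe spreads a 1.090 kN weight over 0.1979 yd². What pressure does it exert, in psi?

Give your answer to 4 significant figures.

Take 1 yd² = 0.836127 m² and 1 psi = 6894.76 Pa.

1.090 kN × 1000 → 1090 N
0.1979 yd² × 0.836127 → 0.16547 m²
P = F / A = 1090 N / 0.16547 m² = 6587.3 Pa
6587.3 Pa ÷ (6894.76 Pa/psi) = 0.955407 psi

0.9554 psi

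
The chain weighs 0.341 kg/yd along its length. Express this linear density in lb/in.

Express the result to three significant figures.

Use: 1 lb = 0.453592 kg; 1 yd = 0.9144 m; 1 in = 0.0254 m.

0.341 kg/yd ÷ 0.9144 m/yd = 0.372922 kg/m
0.372922 kg/m ÷ 0.453592 kg/lb × 0.0254 m/in = 0.0208827 lb/in

0.0209 lb/in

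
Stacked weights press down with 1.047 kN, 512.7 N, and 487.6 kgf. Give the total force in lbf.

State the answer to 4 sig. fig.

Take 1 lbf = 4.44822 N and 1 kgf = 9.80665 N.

1426 lbf

1.047 kN × 1000 = 1047 N
512.7 N (already N)
487.6 kgf × 9.80665 = 4781.72 N
Combined: 1047 + 512.7 + 4781.72 = 6341.42 N
In lbf: 6341.42 / 4.44822 = 1425.61 lbf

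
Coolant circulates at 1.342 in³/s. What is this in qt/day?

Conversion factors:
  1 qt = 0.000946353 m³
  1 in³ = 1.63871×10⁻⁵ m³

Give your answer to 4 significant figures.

2008 qt/day

1.342 in³/s × 1.63871×10⁻⁵ m³/in³ = 2.19915×10⁻⁵ m³/s
2.19915×10⁻⁵ m³/s ÷ 0.000946353 m³/qt × 86400 s/day = 2007.78 qt/day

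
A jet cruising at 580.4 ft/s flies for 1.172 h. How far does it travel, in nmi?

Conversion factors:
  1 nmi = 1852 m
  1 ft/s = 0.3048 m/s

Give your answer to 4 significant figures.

580.4 ft/s × 0.3048 → 176.906 m/s
1.172 h × 3600 → 4219.2 s
d = v × t = 176.906 m/s × 4219.2 s = 746402 m
746402 m ÷ (1852 m/nmi) = 403.025 nmi

403.0 nmi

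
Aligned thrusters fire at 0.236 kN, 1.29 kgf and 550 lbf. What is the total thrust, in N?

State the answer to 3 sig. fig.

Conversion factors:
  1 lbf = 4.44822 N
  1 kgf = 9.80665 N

0.236 kN × 1000 = 236 N
1.29 kgf × 9.80665 = 12.6506 N
550 lbf × 4.44822 = 2446.52 N
Sum: 236 + 12.6506 + 2446.52 = 2695.17 N

2700 N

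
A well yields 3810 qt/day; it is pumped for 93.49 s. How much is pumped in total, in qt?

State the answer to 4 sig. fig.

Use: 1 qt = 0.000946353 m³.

3810 qt/day → 4.17315×10⁻⁵ m³/s
V = Q × t = 4.17315×10⁻⁵ × 93.49 = 0.00390148 m³
In qt: 0.00390148 / 0.000946353 = 4.12265 qt

4.123 qt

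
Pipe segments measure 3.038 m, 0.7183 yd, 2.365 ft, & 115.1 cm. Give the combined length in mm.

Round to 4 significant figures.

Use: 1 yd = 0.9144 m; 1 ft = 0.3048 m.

5567 mm

3.038 m (already m)
0.7183 yd × 0.9144 = 0.656814 m
2.365 ft × 0.3048 = 0.720852 m
115.1 cm × 0.01 = 1.151 m
Total: 3.038 + 0.656814 + 0.720852 + 1.151 = 5.56667 m
In mm: 5.56667 / 0.001 = 5566.67 mm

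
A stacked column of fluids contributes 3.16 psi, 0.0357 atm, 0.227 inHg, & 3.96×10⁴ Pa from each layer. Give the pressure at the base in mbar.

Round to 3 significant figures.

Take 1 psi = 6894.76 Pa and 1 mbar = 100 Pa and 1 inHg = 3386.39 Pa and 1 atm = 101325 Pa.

3.16 psi × 6894.76 → 21787.4 Pa
0.0357 atm × 101325 → 3617.3 Pa
0.227 inHg × 3386.39 → 768.711 Pa
3.96×10⁴ Pa (already Pa)
Combined: 21787.4 + 3617.3 + 768.711 + 39600 = 65773.4 Pa
In mbar: 65773.4 / 100 = 657.734 mbar

658 mbar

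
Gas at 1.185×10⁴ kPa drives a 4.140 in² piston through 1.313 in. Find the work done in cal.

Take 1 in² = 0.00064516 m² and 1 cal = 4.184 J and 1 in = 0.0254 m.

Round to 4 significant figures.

1.185×10⁴ kPa → 1.185×10⁷ Pa
4.140 in² → 0.00267096 m²
F = P × A = 1.185×10⁷ × 0.00267096 = 31650.9 N
1.313 in → 0.0333502 m
W = F × d = 31650.9 × 0.0333502 = 1055.56 J
In cal: 1055.56 / 4.184 = 252.285 cal

252.3 cal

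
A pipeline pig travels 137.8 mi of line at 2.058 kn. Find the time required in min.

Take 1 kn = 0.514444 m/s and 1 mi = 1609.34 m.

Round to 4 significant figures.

137.8 mi × 1609.34 → 221767 m
2.058 kn × 0.514444 → 1.05873 m/s
t = d / v = 221767 m / 1.05873 m/s = 209465 s
209465 s ÷ (60 s/min) = 3491.08 min

3491 min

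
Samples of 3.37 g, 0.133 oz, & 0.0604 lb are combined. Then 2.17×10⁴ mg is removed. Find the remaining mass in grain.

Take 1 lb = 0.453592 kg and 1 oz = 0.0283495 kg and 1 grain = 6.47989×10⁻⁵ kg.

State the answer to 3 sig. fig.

3.37 g × 0.001 → 0.00337 kg
0.133 oz × 0.0283495 → 0.00377048 kg
0.0604 lb × 0.453592 → 0.027397 kg
2.17×10⁴ mg × 10⁻⁶ → 0.0217 kg
Sum: 0.00337 + 0.00377048 + 0.027397 − 0.0217 = 0.0128375 kg
In grain: 0.0128375 / 6.47989×10⁻⁵ = 198.113 grain

198 grain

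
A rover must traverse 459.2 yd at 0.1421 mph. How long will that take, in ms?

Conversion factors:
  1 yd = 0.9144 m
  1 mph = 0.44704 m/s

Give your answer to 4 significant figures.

459.2 yd × 0.9144 = 419.892 m
0.1421 mph × 0.44704 = 0.0635244 m/s
t = d / v = 419.892 m / 0.0635244 m/s = 6609.93 s
6609.93 s ÷ (0.001 s/ms) = 6.60993×10⁶ ms

6.610×10⁶ ms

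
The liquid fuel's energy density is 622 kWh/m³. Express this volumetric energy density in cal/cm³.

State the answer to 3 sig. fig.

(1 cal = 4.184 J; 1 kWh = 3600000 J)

535 cal/cm³

622 kWh/m³ × 3600000 J/kWh = 2.2392×10⁹ J/m³
2.2392×10⁹ J/m³ ÷ 4.184 J/cal × 10⁻⁶ m³/cm³ = 535.182 cal/cm³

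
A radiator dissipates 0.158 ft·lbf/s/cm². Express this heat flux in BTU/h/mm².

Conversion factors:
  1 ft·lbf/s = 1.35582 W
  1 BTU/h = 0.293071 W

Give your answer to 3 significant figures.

0.158 ft·lbf/s/cm² × 1.35582 W/ft·lbf/s ÷ 0.0001 m²/cm² = 2142.2 W/m²
2142.2 W/m² ÷ 0.293071 W/BTU/h × 10⁻⁶ m²/mm² = 0.00730949 BTU/h/mm²

0.00731 BTU/h/mm²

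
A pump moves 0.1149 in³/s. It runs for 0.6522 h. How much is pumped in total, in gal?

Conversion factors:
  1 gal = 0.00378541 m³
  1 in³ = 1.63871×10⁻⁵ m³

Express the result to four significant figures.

0.1149 in³/s → 1.88288×10⁻⁶ m³/s
0.6522 h → 2347.92 s
V = Q × t = 1.88288×10⁻⁶ × 2347.92 = 0.00442085 m³
In gal: 0.00442085 / 0.00378541 = 1.16787 gal

1.168 gal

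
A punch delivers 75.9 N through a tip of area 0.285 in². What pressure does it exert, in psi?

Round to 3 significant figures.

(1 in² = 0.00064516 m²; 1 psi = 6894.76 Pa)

59.9 psi

0.285 in² × 0.00064516 → 1.83871×10⁻⁴ m²
P = F / A = 75.9 N / 1.83871×10⁻⁴ m² = 412789 Pa
412789 Pa ÷ (6894.76 Pa/psi) = 59.87 psi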